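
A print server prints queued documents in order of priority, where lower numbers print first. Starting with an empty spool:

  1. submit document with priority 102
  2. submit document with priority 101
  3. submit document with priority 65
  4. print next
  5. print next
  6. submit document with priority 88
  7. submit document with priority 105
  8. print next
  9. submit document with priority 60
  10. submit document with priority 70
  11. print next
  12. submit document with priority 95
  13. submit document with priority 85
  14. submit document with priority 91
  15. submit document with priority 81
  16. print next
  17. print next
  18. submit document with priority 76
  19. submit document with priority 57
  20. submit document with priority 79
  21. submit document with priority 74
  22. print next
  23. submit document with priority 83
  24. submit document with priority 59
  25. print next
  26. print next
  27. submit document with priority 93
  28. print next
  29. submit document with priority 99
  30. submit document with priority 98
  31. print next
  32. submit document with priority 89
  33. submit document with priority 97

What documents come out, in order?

insert 102 → {102}
insert 101 → {101, 102}
insert 65 → {65, 101, 102}
print next → 65; now {101, 102}
print next → 101; now {102}
insert 88 → {88, 102}
insert 105 → {88, 102, 105}
print next → 88; now {102, 105}
insert 60 → {60, 102, 105}
insert 70 → {60, 70, 102, 105}
print next → 60; now {70, 102, 105}
insert 95 → {70, 95, 102, 105}
insert 85 → {70, 85, 95, 102, 105}
insert 91 → {70, 85, 91, 95, 102, 105}
insert 81 → {70, 81, 85, 91, 95, 102, 105}
print next → 70; now {81, 85, 91, 95, 102, 105}
print next → 81; now {85, 91, 95, 102, 105}
insert 76 → {76, 85, 91, 95, 102, 105}
insert 57 → {57, 76, 85, 91, 95, 102, 105}
insert 79 → {57, 76, 79, 85, 91, 95, 102, 105}
insert 74 → {57, 74, 76, 79, 85, 91, 95, 102, 105}
print next → 57; now {74, 76, 79, 85, 91, 95, 102, 105}
insert 83 → {74, 76, 79, 83, 85, 91, 95, 102, 105}
insert 59 → {59, 74, 76, 79, 83, 85, 91, 95, 102, 105}
print next → 59; now {74, 76, 79, 83, 85, 91, 95, 102, 105}
print next → 74; now {76, 79, 83, 85, 91, 95, 102, 105}
insert 93 → {76, 79, 83, 85, 91, 93, 95, 102, 105}
print next → 76; now {79, 83, 85, 91, 93, 95, 102, 105}
insert 99 → {79, 83, 85, 91, 93, 95, 99, 102, 105}
insert 98 → {79, 83, 85, 91, 93, 95, 98, 99, 102, 105}
print next → 79; now {83, 85, 91, 93, 95, 98, 99, 102, 105}
insert 89 → {83, 85, 89, 91, 93, 95, 98, 99, 102, 105}
insert 97 → {83, 85, 89, 91, 93, 95, 97, 98, 99, 102, 105}

65 → 101 → 88 → 60 → 70 → 81 → 57 → 59 → 74 → 76 → 79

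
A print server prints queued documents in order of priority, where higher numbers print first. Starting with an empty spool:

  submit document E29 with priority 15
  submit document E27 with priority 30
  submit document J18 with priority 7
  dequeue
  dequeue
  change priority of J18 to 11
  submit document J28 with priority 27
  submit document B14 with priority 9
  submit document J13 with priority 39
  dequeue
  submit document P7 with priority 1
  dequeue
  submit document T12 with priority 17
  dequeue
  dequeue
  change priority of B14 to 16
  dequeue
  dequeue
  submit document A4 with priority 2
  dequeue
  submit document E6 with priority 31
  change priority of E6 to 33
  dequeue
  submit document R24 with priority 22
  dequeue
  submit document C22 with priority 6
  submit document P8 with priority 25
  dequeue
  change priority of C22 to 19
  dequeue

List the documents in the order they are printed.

E27 → E29 → J13 → J28 → T12 → J18 → B14 → P7 → A4 → E6 → R24 → P8 → C22

add E29 (priority 15) → {E29:15}
add E27 (priority 30) → {E27:30, E29:15}
add J18 (priority 7) → {E27:30, E29:15, J18:7}
dequeue → E27; now {E29:15, J18:7}
dequeue → E29; now {J18:7}
update J18 to priority 11 → {J18:11}
add J28 (priority 27) → {J28:27, J18:11}
add B14 (priority 9) → {J28:27, J18:11, B14:9}
add J13 (priority 39) → {J13:39, J28:27, J18:11, B14:9}
dequeue → J13; now {J28:27, J18:11, B14:9}
add P7 (priority 1) → {J28:27, J18:11, B14:9, P7:1}
dequeue → J28; now {J18:11, B14:9, P7:1}
add T12 (priority 17) → {T12:17, J18:11, B14:9, P7:1}
dequeue → T12; now {J18:11, B14:9, P7:1}
dequeue → J18; now {B14:9, P7:1}
update B14 to priority 16 → {B14:16, P7:1}
dequeue → B14; now {P7:1}
dequeue → P7; now {}
add A4 (priority 2) → {A4:2}
dequeue → A4; now {}
add E6 (priority 31) → {E6:31}
update E6 to priority 33 → {E6:33}
dequeue → E6; now {}
add R24 (priority 22) → {R24:22}
dequeue → R24; now {}
add C22 (priority 6) → {C22:6}
add P8 (priority 25) → {P8:25, C22:6}
dequeue → P8; now {C22:6}
update C22 to priority 19 → {C22:19}
dequeue → C22; now {}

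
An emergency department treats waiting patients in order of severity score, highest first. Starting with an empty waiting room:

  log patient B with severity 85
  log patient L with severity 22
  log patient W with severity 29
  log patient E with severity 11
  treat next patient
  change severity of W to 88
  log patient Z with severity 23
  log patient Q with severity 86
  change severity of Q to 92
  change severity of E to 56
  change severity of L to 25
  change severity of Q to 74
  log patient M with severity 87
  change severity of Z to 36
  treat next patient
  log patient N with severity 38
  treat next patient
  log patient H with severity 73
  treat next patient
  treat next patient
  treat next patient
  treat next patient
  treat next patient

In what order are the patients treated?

add B (severity 85) → {B:85}
add L (severity 22) → {B:85, L:22}
add W (severity 29) → {B:85, W:29, L:22}
add E (severity 11) → {B:85, W:29, L:22, E:11}
treat next patient → B; now {W:29, L:22, E:11}
update W to severity 88 → {W:88, L:22, E:11}
add Z (severity 23) → {W:88, Z:23, L:22, E:11}
add Q (severity 86) → {W:88, Q:86, Z:23, L:22, E:11}
update Q to severity 92 → {Q:92, W:88, Z:23, L:22, E:11}
update E to severity 56 → {Q:92, W:88, E:56, Z:23, L:22}
update L to severity 25 → {Q:92, W:88, E:56, L:25, Z:23}
update Q to severity 74 → {W:88, Q:74, E:56, L:25, Z:23}
add M (severity 87) → {W:88, M:87, Q:74, E:56, L:25, Z:23}
update Z to severity 36 → {W:88, M:87, Q:74, E:56, Z:36, L:25}
treat next patient → W; now {M:87, Q:74, E:56, Z:36, L:25}
add N (severity 38) → {M:87, Q:74, E:56, N:38, Z:36, L:25}
treat next patient → M; now {Q:74, E:56, N:38, Z:36, L:25}
add H (severity 73) → {Q:74, H:73, E:56, N:38, Z:36, L:25}
treat next patient → Q; now {H:73, E:56, N:38, Z:36, L:25}
treat next patient → H; now {E:56, N:38, Z:36, L:25}
treat next patient → E; now {N:38, Z:36, L:25}
treat next patient → N; now {Z:36, L:25}
treat next patient → Z; now {L:25}

B → W → M → Q → H → E → N → Z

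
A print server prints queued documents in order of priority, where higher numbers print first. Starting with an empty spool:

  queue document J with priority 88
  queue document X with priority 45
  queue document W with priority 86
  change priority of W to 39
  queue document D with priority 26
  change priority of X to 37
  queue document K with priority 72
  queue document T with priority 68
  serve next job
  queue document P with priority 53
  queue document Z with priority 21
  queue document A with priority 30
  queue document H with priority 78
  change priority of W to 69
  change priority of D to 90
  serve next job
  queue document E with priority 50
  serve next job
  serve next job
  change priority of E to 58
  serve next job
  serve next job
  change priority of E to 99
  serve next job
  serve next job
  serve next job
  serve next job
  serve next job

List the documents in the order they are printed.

add J (priority 88) → {J:88}
add X (priority 45) → {J:88, X:45}
add W (priority 86) → {J:88, W:86, X:45}
update W to priority 39 → {J:88, X:45, W:39}
add D (priority 26) → {J:88, X:45, W:39, D:26}
update X to priority 37 → {J:88, W:39, X:37, D:26}
add K (priority 72) → {J:88, K:72, W:39, X:37, D:26}
add T (priority 68) → {J:88, K:72, T:68, W:39, X:37, D:26}
serve next job → J; now {K:72, T:68, W:39, X:37, D:26}
add P (priority 53) → {K:72, T:68, P:53, W:39, X:37, D:26}
add Z (priority 21) → {K:72, T:68, P:53, W:39, X:37, D:26, Z:21}
add A (priority 30) → {K:72, T:68, P:53, W:39, X:37, A:30, D:26, Z:21}
add H (priority 78) → {H:78, K:72, T:68, P:53, W:39, X:37, A:30, D:26, Z:21}
update W to priority 69 → {H:78, K:72, W:69, T:68, P:53, X:37, A:30, D:26, Z:21}
update D to priority 90 → {D:90, H:78, K:72, W:69, T:68, P:53, X:37, A:30, Z:21}
serve next job → D; now {H:78, K:72, W:69, T:68, P:53, X:37, A:30, Z:21}
add E (priority 50) → {H:78, K:72, W:69, T:68, P:53, E:50, X:37, A:30, Z:21}
serve next job → H; now {K:72, W:69, T:68, P:53, E:50, X:37, A:30, Z:21}
serve next job → K; now {W:69, T:68, P:53, E:50, X:37, A:30, Z:21}
update E to priority 58 → {W:69, T:68, E:58, P:53, X:37, A:30, Z:21}
serve next job → W; now {T:68, E:58, P:53, X:37, A:30, Z:21}
serve next job → T; now {E:58, P:53, X:37, A:30, Z:21}
update E to priority 99 → {E:99, P:53, X:37, A:30, Z:21}
serve next job → E; now {P:53, X:37, A:30, Z:21}
serve next job → P; now {X:37, A:30, Z:21}
serve next job → X; now {A:30, Z:21}
serve next job → A; now {Z:21}
serve next job → Z; now {}

J, D, H, K, W, T, E, P, X, A, Z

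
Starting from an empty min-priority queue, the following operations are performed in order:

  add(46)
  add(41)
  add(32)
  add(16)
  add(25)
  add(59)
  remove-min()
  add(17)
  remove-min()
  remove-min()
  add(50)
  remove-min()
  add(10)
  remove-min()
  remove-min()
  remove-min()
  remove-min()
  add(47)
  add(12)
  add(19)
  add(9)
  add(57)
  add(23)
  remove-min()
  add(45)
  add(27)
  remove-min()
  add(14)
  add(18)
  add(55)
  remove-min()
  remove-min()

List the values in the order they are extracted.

16, 17, 25, 32, 10, 41, 46, 50, 9, 12, 14, 18

insert 46 → {46}
insert 41 → {41, 46}
insert 32 → {32, 41, 46}
insert 16 → {16, 32, 41, 46}
insert 25 → {16, 25, 32, 41, 46}
insert 59 → {16, 25, 32, 41, 46, 59}
remove-min → 16; now {25, 32, 41, 46, 59}
insert 17 → {17, 25, 32, 41, 46, 59}
remove-min → 17; now {25, 32, 41, 46, 59}
remove-min → 25; now {32, 41, 46, 59}
insert 50 → {32, 41, 46, 50, 59}
remove-min → 32; now {41, 46, 50, 59}
insert 10 → {10, 41, 46, 50, 59}
remove-min → 10; now {41, 46, 50, 59}
remove-min → 41; now {46, 50, 59}
remove-min → 46; now {50, 59}
remove-min → 50; now {59}
insert 47 → {47, 59}
insert 12 → {12, 47, 59}
insert 19 → {12, 19, 47, 59}
insert 9 → {9, 12, 19, 47, 59}
insert 57 → {9, 12, 19, 47, 57, 59}
insert 23 → {9, 12, 19, 23, 47, 57, 59}
remove-min → 9; now {12, 19, 23, 47, 57, 59}
insert 45 → {12, 19, 23, 45, 47, 57, 59}
insert 27 → {12, 19, 23, 27, 45, 47, 57, 59}
remove-min → 12; now {19, 23, 27, 45, 47, 57, 59}
insert 14 → {14, 19, 23, 27, 45, 47, 57, 59}
insert 18 → {14, 18, 19, 23, 27, 45, 47, 57, 59}
insert 55 → {14, 18, 19, 23, 27, 45, 47, 55, 57, 59}
remove-min → 14; now {18, 19, 23, 27, 45, 47, 55, 57, 59}
remove-min → 18; now {19, 23, 27, 45, 47, 55, 57, 59}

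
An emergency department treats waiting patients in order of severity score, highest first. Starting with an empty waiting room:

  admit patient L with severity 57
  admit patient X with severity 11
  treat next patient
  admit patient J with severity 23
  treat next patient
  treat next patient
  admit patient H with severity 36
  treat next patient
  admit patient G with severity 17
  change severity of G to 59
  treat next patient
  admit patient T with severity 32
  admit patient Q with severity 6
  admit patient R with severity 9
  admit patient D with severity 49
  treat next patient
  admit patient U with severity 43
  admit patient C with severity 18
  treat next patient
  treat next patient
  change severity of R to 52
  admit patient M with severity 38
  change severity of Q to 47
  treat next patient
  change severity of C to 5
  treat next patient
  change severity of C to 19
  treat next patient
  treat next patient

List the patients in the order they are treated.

add L (severity 57) → {L:57}
add X (severity 11) → {L:57, X:11}
treat next patient → L; now {X:11}
add J (severity 23) → {J:23, X:11}
treat next patient → J; now {X:11}
treat next patient → X; now {}
add H (severity 36) → {H:36}
treat next patient → H; now {}
add G (severity 17) → {G:17}
update G to severity 59 → {G:59}
treat next patient → G; now {}
add T (severity 32) → {T:32}
add Q (severity 6) → {T:32, Q:6}
add R (severity 9) → {T:32, R:9, Q:6}
add D (severity 49) → {D:49, T:32, R:9, Q:6}
treat next patient → D; now {T:32, R:9, Q:6}
add U (severity 43) → {U:43, T:32, R:9, Q:6}
add C (severity 18) → {U:43, T:32, C:18, R:9, Q:6}
treat next patient → U; now {T:32, C:18, R:9, Q:6}
treat next patient → T; now {C:18, R:9, Q:6}
update R to severity 52 → {R:52, C:18, Q:6}
add M (severity 38) → {R:52, M:38, C:18, Q:6}
update Q to severity 47 → {R:52, Q:47, M:38, C:18}
treat next patient → R; now {Q:47, M:38, C:18}
update C to severity 5 → {Q:47, M:38, C:5}
treat next patient → Q; now {M:38, C:5}
update C to severity 19 → {M:38, C:19}
treat next patient → M; now {C:19}
treat next patient → C; now {}

[L, J, X, H, G, D, U, T, R, Q, M, C]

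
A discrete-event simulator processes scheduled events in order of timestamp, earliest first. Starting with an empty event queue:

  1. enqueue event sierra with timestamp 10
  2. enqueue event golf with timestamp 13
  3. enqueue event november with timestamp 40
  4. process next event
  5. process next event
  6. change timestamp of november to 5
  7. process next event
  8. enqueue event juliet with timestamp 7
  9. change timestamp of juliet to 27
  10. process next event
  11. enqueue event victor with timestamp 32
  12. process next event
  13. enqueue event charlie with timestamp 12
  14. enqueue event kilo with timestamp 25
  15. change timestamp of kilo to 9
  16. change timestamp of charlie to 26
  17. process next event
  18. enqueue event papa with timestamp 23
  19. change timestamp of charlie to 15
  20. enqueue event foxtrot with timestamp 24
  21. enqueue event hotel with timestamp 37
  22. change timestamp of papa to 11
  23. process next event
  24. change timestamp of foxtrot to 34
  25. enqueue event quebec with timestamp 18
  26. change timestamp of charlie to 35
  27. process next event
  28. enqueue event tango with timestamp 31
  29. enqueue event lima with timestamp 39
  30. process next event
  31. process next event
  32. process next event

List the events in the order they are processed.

sierra → golf → november → juliet → victor → kilo → papa → quebec → tango → foxtrot → charlie

add sierra (timestamp 10) → {sierra:10}
add golf (timestamp 13) → {sierra:10, golf:13}
add november (timestamp 40) → {sierra:10, golf:13, november:40}
process next event → sierra; now {golf:13, november:40}
process next event → golf; now {november:40}
update november to timestamp 5 → {november:5}
process next event → november; now {}
add juliet (timestamp 7) → {juliet:7}
update juliet to timestamp 27 → {juliet:27}
process next event → juliet; now {}
add victor (timestamp 32) → {victor:32}
process next event → victor; now {}
add charlie (timestamp 12) → {charlie:12}
add kilo (timestamp 25) → {charlie:12, kilo:25}
update kilo to timestamp 9 → {kilo:9, charlie:12}
update charlie to timestamp 26 → {kilo:9, charlie:26}
process next event → kilo; now {charlie:26}
add papa (timestamp 23) → {papa:23, charlie:26}
update charlie to timestamp 15 → {charlie:15, papa:23}
add foxtrot (timestamp 24) → {charlie:15, papa:23, foxtrot:24}
add hotel (timestamp 37) → {charlie:15, papa:23, foxtrot:24, hotel:37}
update papa to timestamp 11 → {papa:11, charlie:15, foxtrot:24, hotel:37}
process next event → papa; now {charlie:15, foxtrot:24, hotel:37}
update foxtrot to timestamp 34 → {charlie:15, foxtrot:34, hotel:37}
add quebec (timestamp 18) → {charlie:15, quebec:18, foxtrot:34, hotel:37}
update charlie to timestamp 35 → {quebec:18, foxtrot:34, charlie:35, hotel:37}
process next event → quebec; now {foxtrot:34, charlie:35, hotel:37}
add tango (timestamp 31) → {tango:31, foxtrot:34, charlie:35, hotel:37}
add lima (timestamp 39) → {tango:31, foxtrot:34, charlie:35, hotel:37, lima:39}
process next event → tango; now {foxtrot:34, charlie:35, hotel:37, lima:39}
process next event → foxtrot; now {charlie:35, hotel:37, lima:39}
process next event → charlie; now {hotel:37, lima:39}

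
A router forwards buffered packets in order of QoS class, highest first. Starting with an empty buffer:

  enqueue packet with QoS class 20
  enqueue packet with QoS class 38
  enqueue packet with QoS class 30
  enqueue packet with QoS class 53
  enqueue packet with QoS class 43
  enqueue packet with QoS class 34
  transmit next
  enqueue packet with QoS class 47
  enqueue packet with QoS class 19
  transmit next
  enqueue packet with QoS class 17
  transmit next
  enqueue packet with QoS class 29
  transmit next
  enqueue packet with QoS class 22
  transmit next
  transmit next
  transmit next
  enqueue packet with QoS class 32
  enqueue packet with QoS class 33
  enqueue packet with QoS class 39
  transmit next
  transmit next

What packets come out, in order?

53, 47, 43, 38, 34, 30, 29, 39, 33

insert 20 → {20}
insert 38 → {38, 20}
insert 30 → {38, 30, 20}
insert 53 → {53, 38, 30, 20}
insert 43 → {53, 43, 38, 30, 20}
insert 34 → {53, 43, 38, 34, 30, 20}
transmit next → 53; now {43, 38, 34, 30, 20}
insert 47 → {47, 43, 38, 34, 30, 20}
insert 19 → {47, 43, 38, 34, 30, 20, 19}
transmit next → 47; now {43, 38, 34, 30, 20, 19}
insert 17 → {43, 38, 34, 30, 20, 19, 17}
transmit next → 43; now {38, 34, 30, 20, 19, 17}
insert 29 → {38, 34, 30, 29, 20, 19, 17}
transmit next → 38; now {34, 30, 29, 20, 19, 17}
insert 22 → {34, 30, 29, 22, 20, 19, 17}
transmit next → 34; now {30, 29, 22, 20, 19, 17}
transmit next → 30; now {29, 22, 20, 19, 17}
transmit next → 29; now {22, 20, 19, 17}
insert 32 → {32, 22, 20, 19, 17}
insert 33 → {33, 32, 22, 20, 19, 17}
insert 39 → {39, 33, 32, 22, 20, 19, 17}
transmit next → 39; now {33, 32, 22, 20, 19, 17}
transmit next → 33; now {32, 22, 20, 19, 17}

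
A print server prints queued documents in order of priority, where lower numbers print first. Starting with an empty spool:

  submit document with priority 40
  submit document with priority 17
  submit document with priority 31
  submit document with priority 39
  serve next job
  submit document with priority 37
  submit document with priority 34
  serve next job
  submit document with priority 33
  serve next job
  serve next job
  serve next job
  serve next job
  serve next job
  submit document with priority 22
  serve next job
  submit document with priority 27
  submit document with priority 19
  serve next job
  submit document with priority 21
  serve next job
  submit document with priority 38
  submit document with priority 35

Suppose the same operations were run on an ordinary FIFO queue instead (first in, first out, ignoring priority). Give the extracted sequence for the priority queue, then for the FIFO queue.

insert 40 → {40}
insert 17 → {17, 40}
insert 31 → {17, 31, 40}
insert 39 → {17, 31, 39, 40}
serve next job → 17; now {31, 39, 40}
insert 37 → {31, 37, 39, 40}
insert 34 → {31, 34, 37, 39, 40}
serve next job → 31; now {34, 37, 39, 40}
insert 33 → {33, 34, 37, 39, 40}
serve next job → 33; now {34, 37, 39, 40}
serve next job → 34; now {37, 39, 40}
serve next job → 37; now {39, 40}
serve next job → 39; now {40}
serve next job → 40; now {}
insert 22 → {22}
serve next job → 22; now {}
insert 27 → {27}
insert 19 → {19, 27}
serve next job → 19; now {27}
insert 21 → {21, 27}
serve next job → 21; now {27}
insert 38 → {27, 38}
insert 35 → {27, 35, 38}

priority queue: 17 → 31 → 33 → 34 → 37 → 39 → 40 → 22 → 19 → 21; FIFO queue: [40, 17, 31, 39, 37, 34, 33, 22, 27, 19]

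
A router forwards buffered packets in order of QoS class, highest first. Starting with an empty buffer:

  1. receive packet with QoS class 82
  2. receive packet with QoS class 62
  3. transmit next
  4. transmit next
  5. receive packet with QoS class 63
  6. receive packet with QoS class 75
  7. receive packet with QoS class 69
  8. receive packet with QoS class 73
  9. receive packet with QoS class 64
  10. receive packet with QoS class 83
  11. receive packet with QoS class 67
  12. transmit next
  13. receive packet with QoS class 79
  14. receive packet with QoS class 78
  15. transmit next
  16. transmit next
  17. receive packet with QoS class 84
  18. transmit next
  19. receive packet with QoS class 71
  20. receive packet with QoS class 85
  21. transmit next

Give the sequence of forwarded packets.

82, 62, 83, 79, 78, 84, 85

insert 82 → {82}
insert 62 → {82, 62}
transmit next → 82; now {62}
transmit next → 62; now {}
insert 63 → {63}
insert 75 → {75, 63}
insert 69 → {75, 69, 63}
insert 73 → {75, 73, 69, 63}
insert 64 → {75, 73, 69, 64, 63}
insert 83 → {83, 75, 73, 69, 64, 63}
insert 67 → {83, 75, 73, 69, 67, 64, 63}
transmit next → 83; now {75, 73, 69, 67, 64, 63}
insert 79 → {79, 75, 73, 69, 67, 64, 63}
insert 78 → {79, 78, 75, 73, 69, 67, 64, 63}
transmit next → 79; now {78, 75, 73, 69, 67, 64, 63}
transmit next → 78; now {75, 73, 69, 67, 64, 63}
insert 84 → {84, 75, 73, 69, 67, 64, 63}
transmit next → 84; now {75, 73, 69, 67, 64, 63}
insert 71 → {75, 73, 71, 69, 67, 64, 63}
insert 85 → {85, 75, 73, 71, 69, 67, 64, 63}
transmit next → 85; now {75, 73, 71, 69, 67, 64, 63}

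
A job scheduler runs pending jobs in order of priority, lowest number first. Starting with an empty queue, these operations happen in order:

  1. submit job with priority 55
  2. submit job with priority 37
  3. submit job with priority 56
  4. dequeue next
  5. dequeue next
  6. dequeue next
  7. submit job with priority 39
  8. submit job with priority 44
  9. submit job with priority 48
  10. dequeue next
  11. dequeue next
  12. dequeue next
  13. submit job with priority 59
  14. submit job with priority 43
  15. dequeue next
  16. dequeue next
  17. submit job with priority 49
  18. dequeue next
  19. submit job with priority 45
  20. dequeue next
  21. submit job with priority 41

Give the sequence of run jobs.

insert 55 → {55}
insert 37 → {37, 55}
insert 56 → {37, 55, 56}
dequeue next → 37; now {55, 56}
dequeue next → 55; now {56}
dequeue next → 56; now {}
insert 39 → {39}
insert 44 → {39, 44}
insert 48 → {39, 44, 48}
dequeue next → 39; now {44, 48}
dequeue next → 44; now {48}
dequeue next → 48; now {}
insert 59 → {59}
insert 43 → {43, 59}
dequeue next → 43; now {59}
dequeue next → 59; now {}
insert 49 → {49}
dequeue next → 49; now {}
insert 45 → {45}
dequeue next → 45; now {}
insert 41 → {41}

[37, 55, 56, 39, 44, 48, 43, 59, 49, 45]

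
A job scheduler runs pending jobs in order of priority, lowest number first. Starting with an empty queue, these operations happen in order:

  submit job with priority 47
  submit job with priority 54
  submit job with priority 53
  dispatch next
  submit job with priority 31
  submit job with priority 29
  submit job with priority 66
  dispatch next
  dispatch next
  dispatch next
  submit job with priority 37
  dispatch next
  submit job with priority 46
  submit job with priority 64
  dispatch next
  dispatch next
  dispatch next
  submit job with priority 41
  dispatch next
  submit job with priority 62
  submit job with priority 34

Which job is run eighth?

insert 47 → {47}
insert 54 → {47, 54}
insert 53 → {47, 53, 54}
dispatch next → 47; now {53, 54}
insert 31 → {31, 53, 54}
insert 29 → {29, 31, 53, 54}
insert 66 → {29, 31, 53, 54, 66}
dispatch next → 29; now {31, 53, 54, 66}
dispatch next → 31; now {53, 54, 66}
dispatch next → 53; now {54, 66}
insert 37 → {37, 54, 66}
dispatch next → 37; now {54, 66}
insert 46 → {46, 54, 66}
insert 64 → {46, 54, 64, 66}
dispatch next → 46; now {54, 64, 66}
dispatch next → 54; now {64, 66}
dispatch next → 64; now {66}
insert 41 → {41, 66}
dispatch next → 41; now {66}
insert 62 → {62, 66}
insert 34 → {34, 62, 66}

64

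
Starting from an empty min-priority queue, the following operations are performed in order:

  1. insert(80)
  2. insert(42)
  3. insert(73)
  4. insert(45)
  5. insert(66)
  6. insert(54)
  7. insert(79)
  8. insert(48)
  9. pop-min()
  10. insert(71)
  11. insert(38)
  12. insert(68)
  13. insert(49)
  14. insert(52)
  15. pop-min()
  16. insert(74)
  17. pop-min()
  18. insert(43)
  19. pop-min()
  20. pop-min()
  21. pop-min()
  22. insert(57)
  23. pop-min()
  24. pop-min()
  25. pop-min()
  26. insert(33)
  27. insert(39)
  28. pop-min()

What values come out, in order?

42 → 38 → 45 → 43 → 48 → 49 → 52 → 54 → 57 → 33

insert 80 → {80}
insert 42 → {42, 80}
insert 73 → {42, 73, 80}
insert 45 → {42, 45, 73, 80}
insert 66 → {42, 45, 66, 73, 80}
insert 54 → {42, 45, 54, 66, 73, 80}
insert 79 → {42, 45, 54, 66, 73, 79, 80}
insert 48 → {42, 45, 48, 54, 66, 73, 79, 80}
pop-min → 42; now {45, 48, 54, 66, 73, 79, 80}
insert 71 → {45, 48, 54, 66, 71, 73, 79, 80}
insert 38 → {38, 45, 48, 54, 66, 71, 73, 79, 80}
insert 68 → {38, 45, 48, 54, 66, 68, 71, 73, 79, 80}
insert 49 → {38, 45, 48, 49, 54, 66, 68, 71, 73, 79, 80}
insert 52 → {38, 45, 48, 49, 52, 54, 66, 68, 71, 73, 79, 80}
pop-min → 38; now {45, 48, 49, 52, 54, 66, 68, 71, 73, 79, 80}
insert 74 → {45, 48, 49, 52, 54, 66, 68, 71, 73, 74, 79, 80}
pop-min → 45; now {48, 49, 52, 54, 66, 68, 71, 73, 74, 79, 80}
insert 43 → {43, 48, 49, 52, 54, 66, 68, 71, 73, 74, 79, 80}
pop-min → 43; now {48, 49, 52, 54, 66, 68, 71, 73, 74, 79, 80}
pop-min → 48; now {49, 52, 54, 66, 68, 71, 73, 74, 79, 80}
pop-min → 49; now {52, 54, 66, 68, 71, 73, 74, 79, 80}
insert 57 → {52, 54, 57, 66, 68, 71, 73, 74, 79, 80}
pop-min → 52; now {54, 57, 66, 68, 71, 73, 74, 79, 80}
pop-min → 54; now {57, 66, 68, 71, 73, 74, 79, 80}
pop-min → 57; now {66, 68, 71, 73, 74, 79, 80}
insert 33 → {33, 66, 68, 71, 73, 74, 79, 80}
insert 39 → {33, 39, 66, 68, 71, 73, 74, 79, 80}
pop-min → 33; now {39, 66, 68, 71, 73, 74, 79, 80}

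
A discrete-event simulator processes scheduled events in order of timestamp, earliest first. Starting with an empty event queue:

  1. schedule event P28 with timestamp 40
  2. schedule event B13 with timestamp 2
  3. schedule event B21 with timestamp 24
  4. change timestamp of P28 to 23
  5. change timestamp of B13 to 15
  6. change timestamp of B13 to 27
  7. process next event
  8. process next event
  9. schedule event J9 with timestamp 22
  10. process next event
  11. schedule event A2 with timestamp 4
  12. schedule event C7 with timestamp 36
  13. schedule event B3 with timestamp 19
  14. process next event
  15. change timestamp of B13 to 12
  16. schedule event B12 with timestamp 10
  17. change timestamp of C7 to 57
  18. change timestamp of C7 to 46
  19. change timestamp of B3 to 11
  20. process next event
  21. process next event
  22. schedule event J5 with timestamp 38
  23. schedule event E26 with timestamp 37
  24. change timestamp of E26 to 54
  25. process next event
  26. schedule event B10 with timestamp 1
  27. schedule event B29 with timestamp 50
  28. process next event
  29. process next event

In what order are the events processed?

add P28 (timestamp 40) → {P28:40}
add B13 (timestamp 2) → {B13:2, P28:40}
add B21 (timestamp 24) → {B13:2, B21:24, P28:40}
update P28 to timestamp 23 → {B13:2, P28:23, B21:24}
update B13 to timestamp 15 → {B13:15, P28:23, B21:24}
update B13 to timestamp 27 → {P28:23, B21:24, B13:27}
process next event → P28; now {B21:24, B13:27}
process next event → B21; now {B13:27}
add J9 (timestamp 22) → {J9:22, B13:27}
process next event → J9; now {B13:27}
add A2 (timestamp 4) → {A2:4, B13:27}
add C7 (timestamp 36) → {A2:4, B13:27, C7:36}
add B3 (timestamp 19) → {A2:4, B3:19, B13:27, C7:36}
process next event → A2; now {B3:19, B13:27, C7:36}
update B13 to timestamp 12 → {B13:12, B3:19, C7:36}
add B12 (timestamp 10) → {B12:10, B13:12, B3:19, C7:36}
update C7 to timestamp 57 → {B12:10, B13:12, B3:19, C7:57}
update C7 to timestamp 46 → {B12:10, B13:12, B3:19, C7:46}
update B3 to timestamp 11 → {B12:10, B3:11, B13:12, C7:46}
process next event → B12; now {B3:11, B13:12, C7:46}
process next event → B3; now {B13:12, C7:46}
add J5 (timestamp 38) → {B13:12, J5:38, C7:46}
add E26 (timestamp 37) → {B13:12, E26:37, J5:38, C7:46}
update E26 to timestamp 54 → {B13:12, J5:38, C7:46, E26:54}
process next event → B13; now {J5:38, C7:46, E26:54}
add B10 (timestamp 1) → {B10:1, J5:38, C7:46, E26:54}
add B29 (timestamp 50) → {B10:1, J5:38, C7:46, B29:50, E26:54}
process next event → B10; now {J5:38, C7:46, B29:50, E26:54}
process next event → J5; now {C7:46, B29:50, E26:54}

[P28, B21, J9, A2, B12, B3, B13, B10, J5]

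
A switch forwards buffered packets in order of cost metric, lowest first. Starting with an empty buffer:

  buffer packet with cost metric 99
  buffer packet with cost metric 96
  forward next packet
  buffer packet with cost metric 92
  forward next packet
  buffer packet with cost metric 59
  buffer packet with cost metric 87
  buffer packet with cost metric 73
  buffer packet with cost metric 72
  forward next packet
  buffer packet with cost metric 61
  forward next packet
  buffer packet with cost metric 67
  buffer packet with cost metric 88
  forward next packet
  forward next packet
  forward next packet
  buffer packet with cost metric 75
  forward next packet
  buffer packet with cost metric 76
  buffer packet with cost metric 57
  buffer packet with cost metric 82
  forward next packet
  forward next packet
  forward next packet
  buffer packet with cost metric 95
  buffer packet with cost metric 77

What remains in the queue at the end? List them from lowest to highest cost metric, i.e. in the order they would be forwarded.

insert 99 → {99}
insert 96 → {96, 99}
forward next packet → 96; now {99}
insert 92 → {92, 99}
forward next packet → 92; now {99}
insert 59 → {59, 99}
insert 87 → {59, 87, 99}
insert 73 → {59, 73, 87, 99}
insert 72 → {59, 72, 73, 87, 99}
forward next packet → 59; now {72, 73, 87, 99}
insert 61 → {61, 72, 73, 87, 99}
forward next packet → 61; now {72, 73, 87, 99}
insert 67 → {67, 72, 73, 87, 99}
insert 88 → {67, 72, 73, 87, 88, 99}
forward next packet → 67; now {72, 73, 87, 88, 99}
forward next packet → 72; now {73, 87, 88, 99}
forward next packet → 73; now {87, 88, 99}
insert 75 → {75, 87, 88, 99}
forward next packet → 75; now {87, 88, 99}
insert 76 → {76, 87, 88, 99}
insert 57 → {57, 76, 87, 88, 99}
insert 82 → {57, 76, 82, 87, 88, 99}
forward next packet → 57; now {76, 82, 87, 88, 99}
forward next packet → 76; now {82, 87, 88, 99}
forward next packet → 82; now {87, 88, 99}
insert 95 → {87, 88, 95, 99}
insert 77 → {77, 87, 88, 95, 99}

[77, 87, 88, 95, 99]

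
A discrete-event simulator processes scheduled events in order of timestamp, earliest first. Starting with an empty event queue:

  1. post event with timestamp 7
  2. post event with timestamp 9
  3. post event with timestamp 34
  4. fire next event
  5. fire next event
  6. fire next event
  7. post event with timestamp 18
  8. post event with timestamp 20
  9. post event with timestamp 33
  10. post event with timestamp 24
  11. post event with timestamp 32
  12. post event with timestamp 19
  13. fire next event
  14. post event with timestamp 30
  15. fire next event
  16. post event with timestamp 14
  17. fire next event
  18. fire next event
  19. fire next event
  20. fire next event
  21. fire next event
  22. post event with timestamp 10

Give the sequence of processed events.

7, 9, 34, 18, 19, 14, 20, 24, 30, 32

insert 7 → {7}
insert 9 → {7, 9}
insert 34 → {7, 9, 34}
fire next event → 7; now {9, 34}
fire next event → 9; now {34}
fire next event → 34; now {}
insert 18 → {18}
insert 20 → {18, 20}
insert 33 → {18, 20, 33}
insert 24 → {18, 20, 24, 33}
insert 32 → {18, 20, 24, 32, 33}
insert 19 → {18, 19, 20, 24, 32, 33}
fire next event → 18; now {19, 20, 24, 32, 33}
insert 30 → {19, 20, 24, 30, 32, 33}
fire next event → 19; now {20, 24, 30, 32, 33}
insert 14 → {14, 20, 24, 30, 32, 33}
fire next event → 14; now {20, 24, 30, 32, 33}
fire next event → 20; now {24, 30, 32, 33}
fire next event → 24; now {30, 32, 33}
fire next event → 30; now {32, 33}
fire next event → 32; now {33}
insert 10 → {10, 33}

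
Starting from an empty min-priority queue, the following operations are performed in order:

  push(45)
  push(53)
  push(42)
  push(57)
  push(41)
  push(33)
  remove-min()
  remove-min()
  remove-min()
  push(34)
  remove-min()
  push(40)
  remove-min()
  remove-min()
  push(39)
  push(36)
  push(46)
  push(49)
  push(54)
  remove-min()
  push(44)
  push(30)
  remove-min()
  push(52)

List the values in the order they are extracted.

33 → 41 → 42 → 34 → 40 → 45 → 36 → 30

insert 45 → {45}
insert 53 → {45, 53}
insert 42 → {42, 45, 53}
insert 57 → {42, 45, 53, 57}
insert 41 → {41, 42, 45, 53, 57}
insert 33 → {33, 41, 42, 45, 53, 57}
remove-min → 33; now {41, 42, 45, 53, 57}
remove-min → 41; now {42, 45, 53, 57}
remove-min → 42; now {45, 53, 57}
insert 34 → {34, 45, 53, 57}
remove-min → 34; now {45, 53, 57}
insert 40 → {40, 45, 53, 57}
remove-min → 40; now {45, 53, 57}
remove-min → 45; now {53, 57}
insert 39 → {39, 53, 57}
insert 36 → {36, 39, 53, 57}
insert 46 → {36, 39, 46, 53, 57}
insert 49 → {36, 39, 46, 49, 53, 57}
insert 54 → {36, 39, 46, 49, 53, 54, 57}
remove-min → 36; now {39, 46, 49, 53, 54, 57}
insert 44 → {39, 44, 46, 49, 53, 54, 57}
insert 30 → {30, 39, 44, 46, 49, 53, 54, 57}
remove-min → 30; now {39, 44, 46, 49, 53, 54, 57}
insert 52 → {39, 44, 46, 49, 52, 53, 54, 57}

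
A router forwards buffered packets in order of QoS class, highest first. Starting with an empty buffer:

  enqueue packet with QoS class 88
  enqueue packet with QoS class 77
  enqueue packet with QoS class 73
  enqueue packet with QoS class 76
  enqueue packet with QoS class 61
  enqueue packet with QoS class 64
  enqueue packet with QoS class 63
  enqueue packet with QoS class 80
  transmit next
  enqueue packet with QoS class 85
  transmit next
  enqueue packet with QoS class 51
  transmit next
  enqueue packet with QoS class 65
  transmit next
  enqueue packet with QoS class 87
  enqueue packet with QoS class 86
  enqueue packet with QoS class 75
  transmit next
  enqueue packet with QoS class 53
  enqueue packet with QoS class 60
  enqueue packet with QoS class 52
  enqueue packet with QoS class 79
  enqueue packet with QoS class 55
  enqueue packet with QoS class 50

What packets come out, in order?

88, 85, 80, 77, 87

insert 88 → {88}
insert 77 → {88, 77}
insert 73 → {88, 77, 73}
insert 76 → {88, 77, 76, 73}
insert 61 → {88, 77, 76, 73, 61}
insert 64 → {88, 77, 76, 73, 64, 61}
insert 63 → {88, 77, 76, 73, 64, 63, 61}
insert 80 → {88, 80, 77, 76, 73, 64, 63, 61}
transmit next → 88; now {80, 77, 76, 73, 64, 63, 61}
insert 85 → {85, 80, 77, 76, 73, 64, 63, 61}
transmit next → 85; now {80, 77, 76, 73, 64, 63, 61}
insert 51 → {80, 77, 76, 73, 64, 63, 61, 51}
transmit next → 80; now {77, 76, 73, 64, 63, 61, 51}
insert 65 → {77, 76, 73, 65, 64, 63, 61, 51}
transmit next → 77; now {76, 73, 65, 64, 63, 61, 51}
insert 87 → {87, 76, 73, 65, 64, 63, 61, 51}
insert 86 → {87, 86, 76, 73, 65, 64, 63, 61, 51}
insert 75 → {87, 86, 76, 75, 73, 65, 64, 63, 61, 51}
transmit next → 87; now {86, 76, 75, 73, 65, 64, 63, 61, 51}
insert 53 → {86, 76, 75, 73, 65, 64, 63, 61, 53, 51}
insert 60 → {86, 76, 75, 73, 65, 64, 63, 61, 60, 53, 51}
insert 52 → {86, 76, 75, 73, 65, 64, 63, 61, 60, 53, 52, 51}
insert 79 → {86, 79, 76, 75, 73, 65, 64, 63, 61, 60, 53, 52, 51}
insert 55 → {86, 79, 76, 75, 73, 65, 64, 63, 61, 60, 55, 53, 52, 51}
insert 50 → {86, 79, 76, 75, 73, 65, 64, 63, 61, 60, 55, 53, 52, 51, 50}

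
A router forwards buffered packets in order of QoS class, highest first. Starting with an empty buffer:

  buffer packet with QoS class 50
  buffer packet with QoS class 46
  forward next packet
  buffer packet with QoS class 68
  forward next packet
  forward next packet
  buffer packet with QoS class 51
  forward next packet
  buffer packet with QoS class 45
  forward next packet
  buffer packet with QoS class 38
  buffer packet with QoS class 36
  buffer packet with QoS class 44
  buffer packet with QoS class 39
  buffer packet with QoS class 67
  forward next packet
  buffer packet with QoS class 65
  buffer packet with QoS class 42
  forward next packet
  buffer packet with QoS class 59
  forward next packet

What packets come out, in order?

insert 50 → {50}
insert 46 → {50, 46}
forward next packet → 50; now {46}
insert 68 → {68, 46}
forward next packet → 68; now {46}
forward next packet → 46; now {}
insert 51 → {51}
forward next packet → 51; now {}
insert 45 → {45}
forward next packet → 45; now {}
insert 38 → {38}
insert 36 → {38, 36}
insert 44 → {44, 38, 36}
insert 39 → {44, 39, 38, 36}
insert 67 → {67, 44, 39, 38, 36}
forward next packet → 67; now {44, 39, 38, 36}
insert 65 → {65, 44, 39, 38, 36}
insert 42 → {65, 44, 42, 39, 38, 36}
forward next packet → 65; now {44, 42, 39, 38, 36}
insert 59 → {59, 44, 42, 39, 38, 36}
forward next packet → 59; now {44, 42, 39, 38, 36}

[50, 68, 46, 51, 45, 67, 65, 59]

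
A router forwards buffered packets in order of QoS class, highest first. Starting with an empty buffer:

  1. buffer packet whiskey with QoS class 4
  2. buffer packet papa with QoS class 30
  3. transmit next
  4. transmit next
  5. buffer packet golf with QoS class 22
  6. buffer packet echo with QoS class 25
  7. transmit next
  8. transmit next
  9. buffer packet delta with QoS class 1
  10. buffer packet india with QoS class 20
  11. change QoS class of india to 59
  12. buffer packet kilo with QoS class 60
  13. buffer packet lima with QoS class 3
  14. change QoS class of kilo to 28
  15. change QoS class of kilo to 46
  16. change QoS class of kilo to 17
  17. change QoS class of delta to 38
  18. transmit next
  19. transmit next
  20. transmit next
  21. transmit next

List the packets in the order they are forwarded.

add whiskey (QoS class 4) → {whiskey:4}
add papa (QoS class 30) → {papa:30, whiskey:4}
transmit next → papa; now {whiskey:4}
transmit next → whiskey; now {}
add golf (QoS class 22) → {golf:22}
add echo (QoS class 25) → {echo:25, golf:22}
transmit next → echo; now {golf:22}
transmit next → golf; now {}
add delta (QoS class 1) → {delta:1}
add india (QoS class 20) → {india:20, delta:1}
update india to QoS class 59 → {india:59, delta:1}
add kilo (QoS class 60) → {kilo:60, india:59, delta:1}
add lima (QoS class 3) → {kilo:60, india:59, lima:3, delta:1}
update kilo to QoS class 28 → {india:59, kilo:28, lima:3, delta:1}
update kilo to QoS class 46 → {india:59, kilo:46, lima:3, delta:1}
update kilo to QoS class 17 → {india:59, kilo:17, lima:3, delta:1}
update delta to QoS class 38 → {india:59, delta:38, kilo:17, lima:3}
transmit next → india; now {delta:38, kilo:17, lima:3}
transmit next → delta; now {kilo:17, lima:3}
transmit next → kilo; now {lima:3}
transmit next → lima; now {}

papa → whiskey → echo → golf → india → delta → kilo → lima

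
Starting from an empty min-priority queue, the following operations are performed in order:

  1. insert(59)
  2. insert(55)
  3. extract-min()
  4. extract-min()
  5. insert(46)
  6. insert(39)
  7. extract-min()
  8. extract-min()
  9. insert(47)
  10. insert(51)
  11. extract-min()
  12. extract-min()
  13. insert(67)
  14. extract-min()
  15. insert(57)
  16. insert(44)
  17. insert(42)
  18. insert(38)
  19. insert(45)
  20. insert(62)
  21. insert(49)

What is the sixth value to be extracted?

51

insert 59 → {59}
insert 55 → {55, 59}
extract-min → 55; now {59}
extract-min → 59; now {}
insert 46 → {46}
insert 39 → {39, 46}
extract-min → 39; now {46}
extract-min → 46; now {}
insert 47 → {47}
insert 51 → {47, 51}
extract-min → 47; now {51}
extract-min → 51; now {}
insert 67 → {67}
extract-min → 67; now {}
insert 57 → {57}
insert 44 → {44, 57}
insert 42 → {42, 44, 57}
insert 38 → {38, 42, 44, 57}
insert 45 → {38, 42, 44, 45, 57}
insert 62 → {38, 42, 44, 45, 57, 62}
insert 49 → {38, 42, 44, 45, 49, 57, 62}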